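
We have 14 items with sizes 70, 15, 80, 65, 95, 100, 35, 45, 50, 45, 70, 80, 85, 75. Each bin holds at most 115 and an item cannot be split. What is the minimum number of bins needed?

Total = 100 + 95 + 85 + 80 + 80 + 75 + 70 + 70 + 65 + 50 + 45 + 45 + 35 + 15 = 910.
Lower bound: ⌈910/115⌉ = 8 bins.
Also, 9 items each exceed 115/2, and no two of those can share a bin, so at least 9 bins are needed.
A packing using 9 bins:
  bin 1: 100 + 15 = 115
  bin 2: 95 = 95
  bin 3: 85 = 85
  bin 4: 80 + 35 = 115
  bin 5: 80 = 80
  bin 6: 75 = 75
  bin 7: 70 + 45 = 115
  bin 8: 70 + 45 = 115
  bin 9: 65 + 50 = 115
This matches the lower bound, so 9 is optimal.

9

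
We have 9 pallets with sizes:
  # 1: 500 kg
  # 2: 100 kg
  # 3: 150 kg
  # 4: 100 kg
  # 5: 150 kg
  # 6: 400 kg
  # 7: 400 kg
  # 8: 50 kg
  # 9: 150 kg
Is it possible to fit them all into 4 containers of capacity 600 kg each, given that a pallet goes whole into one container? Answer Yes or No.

A valid assignment using 4 containers:
  container 1: 500 + 100 = 600
  container 2: 400 + 150 + 50 = 600
  container 3: 400 + 150 = 550
  container 4: 150 + 100 = 250
Every load is within 600 kg, so 4 containers suffice.

Yes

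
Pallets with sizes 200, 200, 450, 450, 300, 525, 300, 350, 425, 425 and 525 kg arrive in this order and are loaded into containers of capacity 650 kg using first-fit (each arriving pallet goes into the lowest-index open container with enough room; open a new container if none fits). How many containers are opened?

  200 → container 1 (new)  [load 200/650]
  200 → container 1  [load 400/650]
  450 → container 2 (new)  [load 450/650]
  450 → container 3 (new)  [load 450/650]
  300 → container 4 (new)  [load 300/650]
  525 → container 5 (new)  [load 525/650]
  300 → container 4  [load 600/650]
  350 → container 6 (new)  [load 350/650]
  425 → container 7 (new)  [load 425/650]
  425 → container 8 (new)  [load 425/650]
  525 → container 9 (new)  [load 525/650]
9 containers opened.

9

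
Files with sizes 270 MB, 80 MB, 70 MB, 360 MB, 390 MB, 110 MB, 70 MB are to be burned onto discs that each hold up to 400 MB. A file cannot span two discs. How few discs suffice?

4

Total = 390 + 360 + 270 + 110 + 80 + 70 + 70 = 1350 MB.
Lower bound: ⌈1350/400⌉ = 4 discs.
A packing using 4 discs:
  disc 1: 390 = 390
  disc 2: 360 = 360
  disc 3: 270 + 110 = 380
  disc 4: 80 + 70 + 70 = 220
This matches the lower bound, so 4 is optimal.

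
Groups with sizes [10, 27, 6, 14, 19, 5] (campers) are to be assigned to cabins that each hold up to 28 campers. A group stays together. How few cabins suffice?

4

Total = 27 + 19 + 14 + 10 + 6 + 5 = 81 campers.
Lower bound: ⌈81/28⌉ = 3 cabins.
A packing using 4 cabins:
  cabin 1: 27 = 27
  cabin 2: 19 + 6 = 25
  cabin 3: 14 + 10 = 24
  cabin 4: 5 = 5
No arrangement into 3 cabins stays within capacity, so 4 is optimal.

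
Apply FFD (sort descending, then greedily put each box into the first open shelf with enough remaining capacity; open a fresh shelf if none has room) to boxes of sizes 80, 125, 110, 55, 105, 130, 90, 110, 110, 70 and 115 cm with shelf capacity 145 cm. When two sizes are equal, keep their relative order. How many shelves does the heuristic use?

Sorted descending: 130, 125, 115, 110, 110, 110, 105, 90, 80, 70, 55.
  130 → shelf 1 (new)  [load 130/145]
  125 → shelf 2 (new)  [load 125/145]
  115 → shelf 3 (new)  [load 115/145]
  110 → shelf 4 (new)  [load 110/145]
  110 → shelf 5 (new)  [load 110/145]
  110 → shelf 6 (new)  [load 110/145]
  105 → shelf 7 (new)  [load 105/145]
  90 → shelf 8 (new)  [load 90/145]
  80 → shelf 9 (new)  [load 80/145]
  70 → shelf 10 (new)  [load 70/145]
  55 → shelf 8  [load 145/145]
10 shelves opened.

10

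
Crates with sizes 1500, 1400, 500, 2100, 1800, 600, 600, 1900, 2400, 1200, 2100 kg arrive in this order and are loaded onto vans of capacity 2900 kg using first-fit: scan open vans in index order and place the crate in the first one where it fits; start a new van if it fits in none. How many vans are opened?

  1500 → van 1 (new)  [load 1500/2900]
  1400 → van 1  [load 2900/2900]
  500 → van 2 (new)  [load 500/2900]
  2100 → van 2  [load 2600/2900]
  1800 → van 3 (new)  [load 1800/2900]
  600 → van 3  [load 2400/2900]
  600 → van 4 (new)  [load 600/2900]
  1900 → van 4  [load 2500/2900]
  2400 → van 5 (new)  [load 2400/2900]
  1200 → van 6 (new)  [load 1200/2900]
  2100 → van 7 (new)  [load 2100/2900]
7 vans opened.

7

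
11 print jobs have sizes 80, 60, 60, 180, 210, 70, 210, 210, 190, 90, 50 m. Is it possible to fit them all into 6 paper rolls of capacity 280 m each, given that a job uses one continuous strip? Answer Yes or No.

Yes

A valid assignment using 6 paper rolls:
  roll 1: 210 + 70 = 280
  roll 2: 210 + 60 = 270
  roll 3: 210 + 60 = 270
  roll 4: 190 + 90 = 280
  roll 5: 180 + 80 = 260
  roll 6: 50 = 50
Every load is within 280 m, so 6 paper rolls suffice.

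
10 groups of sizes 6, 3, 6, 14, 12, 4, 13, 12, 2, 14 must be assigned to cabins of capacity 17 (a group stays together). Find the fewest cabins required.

Total = 14 + 14 + 13 + 12 + 12 + 6 + 6 + 4 + 3 + 2 = 86.
Lower bound: ⌈86/17⌉ = 6 cabins.
A packing using 6 cabins:
  cabin 1: 14 + 3 = 17
  cabin 2: 14 + 2 = 16
  cabin 3: 13 + 4 = 17
  cabin 4: 12 = 12
  cabin 5: 12 = 12
  cabin 6: 6 + 6 = 12
This matches the lower bound, so 6 is optimal.

6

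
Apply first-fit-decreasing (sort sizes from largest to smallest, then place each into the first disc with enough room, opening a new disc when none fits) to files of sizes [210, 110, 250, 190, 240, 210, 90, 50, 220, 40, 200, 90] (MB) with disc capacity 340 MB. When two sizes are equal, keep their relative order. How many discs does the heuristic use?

7

Sorted descending: 250, 240, 220, 210, 210, 200, 190, 110, 90, 90, 50, 40.
  250 → disc 1 (new)  [load 250/340]
  240 → disc 2 (new)  [load 240/340]
  220 → disc 3 (new)  [load 220/340]
  210 → disc 4 (new)  [load 210/340]
  210 → disc 5 (new)  [load 210/340]
  200 → disc 6 (new)  [load 200/340]
  190 → disc 7 (new)  [load 190/340]
  110 → disc 3  [load 330/340]
  90 → disc 1  [load 340/340]
  90 → disc 2  [load 330/340]
  50 → disc 4  [load 260/340]
  40 → disc 4  [load 300/340]
7 discs opened.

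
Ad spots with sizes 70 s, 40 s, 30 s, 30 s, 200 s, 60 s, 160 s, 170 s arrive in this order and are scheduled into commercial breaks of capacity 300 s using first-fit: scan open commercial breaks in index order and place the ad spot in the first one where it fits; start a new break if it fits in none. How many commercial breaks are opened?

4

  70 → break 1 (new)  [load 70/300]
  40 → break 1  [load 110/300]
  30 → break 1  [load 140/300]
  30 → break 1  [load 170/300]
  200 → break 2 (new)  [load 200/300]
  60 → break 1  [load 230/300]
  160 → break 3 (new)  [load 160/300]
  170 → break 4 (new)  [load 170/300]
4 commercial breaks opened.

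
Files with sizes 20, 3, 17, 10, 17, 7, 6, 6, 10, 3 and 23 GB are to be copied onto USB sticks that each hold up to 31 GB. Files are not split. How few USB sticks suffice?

Total = 23 + 20 + 17 + 17 + 10 + 10 + 7 + 6 + 6 + 3 + 3 = 122 GB.
Lower bound: ⌈122/31⌉ = 4 USB sticks.
A packing using 5 USB sticks:
  USB stick 1: 23 + 7 = 30
  USB stick 2: 20 + 10 = 30
  USB stick 3: 17 + 10 + 3 = 30
  USB stick 4: 17 + 6 + 6 = 29
  USB stick 5: 3 = 3
No arrangement into 4 USB sticks stays within capacity, so 5 is optimal.

5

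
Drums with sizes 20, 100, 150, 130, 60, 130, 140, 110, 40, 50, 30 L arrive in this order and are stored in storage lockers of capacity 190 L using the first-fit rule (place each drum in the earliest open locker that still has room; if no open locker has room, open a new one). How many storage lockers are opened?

  20 → locker 1 (new)  [load 20/190]
  100 → locker 1  [load 120/190]
  150 → locker 2 (new)  [load 150/190]
  130 → locker 3 (new)  [load 130/190]
  60 → locker 1  [load 180/190]
  130 → locker 4 (new)  [load 130/190]
  140 → locker 5 (new)  [load 140/190]
  110 → locker 6 (new)  [load 110/190]
  40 → locker 2  [load 190/190]
  50 → locker 3  [load 180/190]
  30 → locker 4  [load 160/190]
6 storage lockers opened.

6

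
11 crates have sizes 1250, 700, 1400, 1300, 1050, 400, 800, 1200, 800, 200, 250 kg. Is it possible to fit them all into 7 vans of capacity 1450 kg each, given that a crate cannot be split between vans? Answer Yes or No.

Total = 9350 kg; ⌈9350/1450⌉ = 7.
The bound of 7 does not rule out 7, but exhaustive search shows no assignment into 7 vans of capacity 1450 kg exists — the minimum is 8.

No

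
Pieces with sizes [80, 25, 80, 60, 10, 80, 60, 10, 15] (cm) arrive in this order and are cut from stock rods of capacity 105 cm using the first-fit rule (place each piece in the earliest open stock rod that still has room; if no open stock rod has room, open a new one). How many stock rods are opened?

  80 → stock rod 1 (new)  [load 80/105]
  25 → stock rod 1  [load 105/105]
  80 → stock rod 2 (new)  [load 80/105]
  60 → stock rod 3 (new)  [load 60/105]
  10 → stock rod 2  [load 90/105]
  80 → stock rod 4 (new)  [load 80/105]
  60 → stock rod 5 (new)  [load 60/105]
  10 → stock rod 2  [load 100/105]
  15 → stock rod 3  [load 75/105]
5 stock rods opened.

5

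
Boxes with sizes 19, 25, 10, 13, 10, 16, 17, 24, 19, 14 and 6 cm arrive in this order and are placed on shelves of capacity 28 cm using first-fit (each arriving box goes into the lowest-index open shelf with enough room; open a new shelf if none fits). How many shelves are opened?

  19 → shelf 1 (new)  [load 19/28]
  25 → shelf 2 (new)  [load 25/28]
  10 → shelf 3 (new)  [load 10/28]
  13 → shelf 3  [load 23/28]
  10 → shelf 4 (new)  [load 10/28]
  16 → shelf 4  [load 26/28]
  17 → shelf 5 (new)  [load 17/28]
  24 → shelf 6 (new)  [load 24/28]
  19 → shelf 7 (new)  [load 19/28]
  14 → shelf 8 (new)  [load 14/28]
  6 → shelf 1  [load 25/28]
8 shelves opened.

8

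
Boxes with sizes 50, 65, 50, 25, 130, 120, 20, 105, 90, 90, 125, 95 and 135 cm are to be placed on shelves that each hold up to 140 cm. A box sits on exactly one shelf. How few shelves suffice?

Total = 135 + 130 + 125 + 120 + 105 + 95 + 90 + 90 + 65 + 50 + 50 + 25 + 20 = 1100 cm.
Lower bound: ⌈1100/140⌉ = 8 shelves.
A packing using 9 shelves:
  shelf 1: 135 = 135
  shelf 2: 130 = 130
  shelf 3: 125 = 125
  shelf 4: 120 + 20 = 140
  shelf 5: 105 + 25 = 130
  shelf 6: 95 = 95
  shelf 7: 90 + 50 = 140
  shelf 8: 90 + 50 = 140
  shelf 9: 65 = 65
No arrangement into 8 shelves stays within capacity, so 9 is optimal.

9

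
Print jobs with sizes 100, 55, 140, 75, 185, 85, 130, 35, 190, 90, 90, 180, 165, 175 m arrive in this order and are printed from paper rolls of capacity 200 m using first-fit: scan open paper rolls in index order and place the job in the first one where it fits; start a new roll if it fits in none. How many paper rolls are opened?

  100 → roll 1 (new)  [load 100/200]
  55 → roll 1  [load 155/200]
  140 → roll 2 (new)  [load 140/200]
  75 → roll 3 (new)  [load 75/200]
  185 → roll 4 (new)  [load 185/200]
  85 → roll 3  [load 160/200]
  130 → roll 5 (new)  [load 130/200]
  35 → roll 1  [load 190/200]
  190 → roll 6 (new)  [load 190/200]
  90 → roll 7 (new)  [load 90/200]
  90 → roll 7  [load 180/200]
  180 → roll 8 (new)  [load 180/200]
  165 → roll 9 (new)  [load 165/200]
  175 → roll 10 (new)  [load 175/200]
10 paper rolls opened.

10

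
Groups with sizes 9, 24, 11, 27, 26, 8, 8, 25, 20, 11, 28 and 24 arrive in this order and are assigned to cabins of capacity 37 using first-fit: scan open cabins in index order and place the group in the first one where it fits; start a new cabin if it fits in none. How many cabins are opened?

  9 → cabin 1 (new)  [load 9/37]
  24 → cabin 1  [load 33/37]
  11 → cabin 2 (new)  [load 11/37]
  27 → cabin 3 (new)  [load 27/37]
  26 → cabin 2  [load 37/37]
  8 → cabin 3  [load 35/37]
  8 → cabin 4 (new)  [load 8/37]
  25 → cabin 4  [load 33/37]
  20 → cabin 5 (new)  [load 20/37]
  11 → cabin 5  [load 31/37]
  28 → cabin 6 (new)  [load 28/37]
  24 → cabin 7 (new)  [load 24/37]
7 cabins opened.

7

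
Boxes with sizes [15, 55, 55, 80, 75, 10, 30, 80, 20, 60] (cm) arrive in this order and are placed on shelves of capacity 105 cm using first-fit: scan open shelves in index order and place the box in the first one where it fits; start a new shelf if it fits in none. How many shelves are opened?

  15 → shelf 1 (new)  [load 15/105]
  55 → shelf 1  [load 70/105]
  55 → shelf 2 (new)  [load 55/105]
  80 → shelf 3 (new)  [load 80/105]
  75 → shelf 4 (new)  [load 75/105]
  10 → shelf 1  [load 80/105]
  30 → shelf 2  [load 85/105]
  80 → shelf 5 (new)  [load 80/105]
  20 → shelf 1  [load 100/105]
  60 → shelf 6 (new)  [load 60/105]
6 shelves opened.

6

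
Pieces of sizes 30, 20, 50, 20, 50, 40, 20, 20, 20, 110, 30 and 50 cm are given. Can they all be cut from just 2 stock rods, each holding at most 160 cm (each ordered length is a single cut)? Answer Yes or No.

No

Total = 460 cm; ⌈460/160⌉ = 3.
At least 3 stock rods are required, but only 2 are allowed.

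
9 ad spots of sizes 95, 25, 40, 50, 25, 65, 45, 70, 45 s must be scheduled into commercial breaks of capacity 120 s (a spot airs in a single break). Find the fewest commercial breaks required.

4

Total = 95 + 70 + 65 + 50 + 45 + 45 + 40 + 25 + 25 = 460 s.
Lower bound: ⌈460/120⌉ = 4 commercial breaks.
A packing using 4 commercial breaks:
  break 1: 95 + 25 = 120
  break 2: 70 + 50 = 120
  break 3: 65 + 45 = 110
  break 4: 45 + 40 + 25 = 110
This matches the lower bound, so 4 is optimal.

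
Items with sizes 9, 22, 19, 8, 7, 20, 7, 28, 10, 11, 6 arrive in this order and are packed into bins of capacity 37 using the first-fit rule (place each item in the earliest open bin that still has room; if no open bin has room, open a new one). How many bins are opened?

5

  9 → bin 1 (new)  [load 9/37]
  22 → bin 1  [load 31/37]
  19 → bin 2 (new)  [load 19/37]
  8 → bin 2  [load 27/37]
  7 → bin 2  [load 34/37]
  20 → bin 3 (new)  [load 20/37]
  7 → bin 3  [load 27/37]
  28 → bin 4 (new)  [load 28/37]
  10 → bin 3  [load 37/37]
  11 → bin 5 (new)  [load 11/37]
  6 → bin 1  [load 37/37]
5 bins opened.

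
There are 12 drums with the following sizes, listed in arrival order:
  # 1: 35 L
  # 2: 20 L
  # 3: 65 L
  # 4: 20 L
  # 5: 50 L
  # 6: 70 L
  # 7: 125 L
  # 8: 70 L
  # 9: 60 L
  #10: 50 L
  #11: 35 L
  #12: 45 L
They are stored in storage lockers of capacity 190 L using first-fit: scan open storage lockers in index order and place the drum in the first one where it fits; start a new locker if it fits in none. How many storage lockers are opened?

  35 → locker 1 (new)  [load 35/190]
  20 → locker 1  [load 55/190]
  65 → locker 1  [load 120/190]
  20 → locker 1  [load 140/190]
  50 → locker 1  [load 190/190]
  70 → locker 2 (new)  [load 70/190]
  125 → locker 3 (new)  [load 125/190]
  70 → locker 2  [load 140/190]
  60 → locker 3  [load 185/190]
  50 → locker 2  [load 190/190]
  35 → locker 4 (new)  [load 35/190]
  45 → locker 4  [load 80/190]
4 storage lockers opened.

4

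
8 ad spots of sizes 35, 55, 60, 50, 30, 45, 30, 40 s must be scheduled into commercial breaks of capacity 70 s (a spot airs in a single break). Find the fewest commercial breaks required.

Total = 60 + 55 + 50 + 45 + 40 + 35 + 30 + 30 = 345 s.
Lower bound: ⌈345/70⌉ = 5 commercial breaks.
A packing using 6 commercial breaks:
  break 1: 60 = 60
  break 2: 55 = 55
  break 3: 50 = 50
  break 4: 45 = 45
  break 5: 40 + 30 = 70
  break 6: 35 + 30 = 65
No arrangement into 5 commercial breaks stays within capacity, so 6 is optimal.

6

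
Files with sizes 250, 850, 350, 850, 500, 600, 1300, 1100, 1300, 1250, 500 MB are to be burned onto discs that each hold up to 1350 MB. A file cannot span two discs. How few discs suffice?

Total = 1300 + 1300 + 1250 + 1100 + 850 + 850 + 600 + 500 + 500 + 350 + 250 = 8850 MB.
Lower bound: ⌈8850/1350⌉ = 7 discs.
A packing using 7 discs:
  disc 1: 1300 = 1300
  disc 2: 1300 = 1300
  disc 3: 1250 = 1250
  disc 4: 1100 + 250 = 1350
  disc 5: 850 + 500 = 1350
  disc 6: 850 + 500 = 1350
  disc 7: 600 + 350 = 950
This matches the lower bound, so 7 is optimal.

7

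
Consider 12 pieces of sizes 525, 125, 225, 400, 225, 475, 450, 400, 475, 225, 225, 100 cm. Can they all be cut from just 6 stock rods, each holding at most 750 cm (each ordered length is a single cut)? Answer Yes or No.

Yes

A valid assignment using 6 stock rods:
  stock rod 1: 525 + 225 = 750
  stock rod 2: 475 + 225 = 700
  stock rod 3: 475 + 225 = 700
  stock rod 4: 450 + 225 = 675
  stock rod 5: 400 + 125 + 100 = 625
  stock rod 6: 400 = 400
Every load is within 750 cm, so 6 stock rods suffice.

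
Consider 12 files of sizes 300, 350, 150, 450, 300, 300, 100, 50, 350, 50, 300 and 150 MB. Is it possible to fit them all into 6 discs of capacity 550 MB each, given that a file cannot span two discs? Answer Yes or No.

No

Total = 2850 MB; ⌈2850/550⌉ = 6.
7 files each exceed half the capacity and cannot share a disc, forcing at least 7 discs.
At least 7 discs are required, but only 6 are allowed.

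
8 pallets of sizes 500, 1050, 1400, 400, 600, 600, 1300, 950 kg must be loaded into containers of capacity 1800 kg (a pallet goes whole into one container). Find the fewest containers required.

Total = 1400 + 1300 + 1050 + 950 + 600 + 600 + 500 + 400 = 6800 kg.
Lower bound: ⌈6800/1800⌉ = 4 containers.
A packing using 4 containers:
  container 1: 1400 + 400 = 1800
  container 2: 1300 + 500 = 1800
  container 3: 1050 + 600 = 1650
  container 4: 950 + 600 = 1550
This matches the lower bound, so 4 is optimal.

4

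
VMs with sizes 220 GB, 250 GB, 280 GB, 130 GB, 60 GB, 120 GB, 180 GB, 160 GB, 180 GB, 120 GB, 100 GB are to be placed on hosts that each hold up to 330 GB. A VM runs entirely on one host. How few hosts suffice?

Total = 280 + 250 + 220 + 180 + 180 + 160 + 130 + 120 + 120 + 100 + 60 = 1800 GB.
Lower bound: ⌈1800/330⌉ = 6 hosts.
A packing using 6 hosts:
  host 1: 280 = 280
  host 2: 250 + 60 = 310
  host 3: 220 + 100 = 320
  host 4: 180 + 130 = 310
  host 5: 180 + 120 = 300
  host 6: 160 + 120 = 280
This matches the lower bound, so 6 is optimal.

6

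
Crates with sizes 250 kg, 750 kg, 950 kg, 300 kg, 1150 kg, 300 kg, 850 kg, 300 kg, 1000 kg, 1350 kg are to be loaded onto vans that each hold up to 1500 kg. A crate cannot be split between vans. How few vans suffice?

6

Total = 1350 + 1150 + 1000 + 950 + 850 + 750 + 300 + 300 + 300 + 250 = 7200 kg.
Lower bound: ⌈7200/1500⌉ = 5 vans.
A packing using 6 vans:
  van 1: 1350 = 1350
  van 2: 1150 + 300 = 1450
  van 3: 1000 + 300 = 1300
  van 4: 950 + 300 + 250 = 1500
  van 5: 850 = 850
  van 6: 750 = 750
No arrangement into 5 vans stays within capacity, so 6 is optimal.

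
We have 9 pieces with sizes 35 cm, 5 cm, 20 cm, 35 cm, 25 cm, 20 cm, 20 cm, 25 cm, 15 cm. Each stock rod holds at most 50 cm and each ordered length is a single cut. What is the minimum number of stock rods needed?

5

Total = 35 + 35 + 25 + 25 + 20 + 20 + 20 + 15 + 5 = 200 cm.
Lower bound: ⌈200/50⌉ = 4 stock rods.
A packing using 5 stock rods:
  stock rod 1: 35 + 15 = 50
  stock rod 2: 35 + 5 = 40
  stock rod 3: 25 + 25 = 50
  stock rod 4: 20 + 20 = 40
  stock rod 5: 20 = 20
No arrangement into 4 stock rods stays within capacity, so 5 is optimal.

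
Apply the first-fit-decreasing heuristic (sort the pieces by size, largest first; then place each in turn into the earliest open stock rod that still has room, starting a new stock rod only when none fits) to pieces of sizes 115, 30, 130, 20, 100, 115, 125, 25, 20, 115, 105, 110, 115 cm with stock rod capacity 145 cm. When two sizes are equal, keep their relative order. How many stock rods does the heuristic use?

Sorted descending: 130, 125, 115, 115, 115, 115, 110, 105, 100, 30, 25, 20, 20.
  130 → stock rod 1 (new)  [load 130/145]
  125 → stock rod 2 (new)  [load 125/145]
  115 → stock rod 3 (new)  [load 115/145]
  115 → stock rod 4 (new)  [load 115/145]
  115 → stock rod 5 (new)  [load 115/145]
  115 → stock rod 6 (new)  [load 115/145]
  110 → stock rod 7 (new)  [load 110/145]
  105 → stock rod 8 (new)  [load 105/145]
  100 → stock rod 9 (new)  [load 100/145]
  30 → stock rod 3  [load 145/145]
  25 → stock rod 4  [load 140/145]
  20 → stock rod 2  [load 145/145]
  20 → stock rod 5  [load 135/145]
9 stock rods opened.

9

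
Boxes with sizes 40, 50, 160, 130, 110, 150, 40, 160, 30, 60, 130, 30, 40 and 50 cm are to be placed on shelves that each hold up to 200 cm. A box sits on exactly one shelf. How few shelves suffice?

6

Total = 160 + 160 + 150 + 130 + 130 + 110 + 60 + 50 + 50 + 40 + 40 + 40 + 30 + 30 = 1180 cm.
Lower bound: ⌈1180/200⌉ = 6 shelves.
A packing using 6 shelves:
  shelf 1: 160 + 40 = 200
  shelf 2: 160 + 40 = 200
  shelf 3: 150 + 50 = 200
  shelf 4: 130 + 60 = 190
  shelf 5: 130 + 40 + 30 = 200
  shelf 6: 110 + 50 + 30 = 190
This matches the lower bound, so 6 is optimal.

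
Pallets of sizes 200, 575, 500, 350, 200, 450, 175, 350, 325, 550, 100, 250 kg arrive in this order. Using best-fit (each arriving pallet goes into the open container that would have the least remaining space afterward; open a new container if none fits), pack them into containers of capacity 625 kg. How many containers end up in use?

7

  200 → container 1 (new)  [load 200/625]
  575 → container 2 (new)  [load 575/625]
  500 → container 3 (new)  [load 500/625]
  350 → container 1  [load 550/625]
  200 → container 4 (new)  [load 200/625]
  450 → container 5 (new)  [load 450/625]
  175 → container 5  [load 625/625]
  350 → container 4  [load 550/625]
  325 → container 6 (new)  [load 325/625]
  550 → container 7 (new)  [load 550/625]
  100 → container 3  [load 600/625]
  250 → container 6  [load 575/625]
7 containers opened.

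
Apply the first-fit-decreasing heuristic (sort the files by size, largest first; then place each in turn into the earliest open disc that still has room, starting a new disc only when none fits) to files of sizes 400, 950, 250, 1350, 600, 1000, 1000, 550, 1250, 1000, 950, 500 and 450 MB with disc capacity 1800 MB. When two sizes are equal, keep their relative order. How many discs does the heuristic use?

7

Sorted descending: 1350, 1250, 1000, 1000, 1000, 950, 950, 600, 550, 500, 450, 400, 250.
  1350 → disc 1 (new)  [load 1350/1800]
  1250 → disc 2 (new)  [load 1250/1800]
  1000 → disc 3 (new)  [load 1000/1800]
  1000 → disc 4 (new)  [load 1000/1800]
  1000 → disc 5 (new)  [load 1000/1800]
  950 → disc 6 (new)  [load 950/1800]
  950 → disc 7 (new)  [load 950/1800]
  600 → disc 3  [load 1600/1800]
  550 → disc 2  [load 1800/1800]
  500 → disc 4  [load 1500/1800]
  450 → disc 1  [load 1800/1800]
  400 → disc 5  [load 1400/1800]
  250 → disc 4  [load 1750/1800]
7 discs opened.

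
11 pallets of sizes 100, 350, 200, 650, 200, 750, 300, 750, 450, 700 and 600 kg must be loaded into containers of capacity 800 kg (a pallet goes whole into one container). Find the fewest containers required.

7

Total = 750 + 750 + 700 + 650 + 600 + 450 + 350 + 300 + 200 + 200 + 100 = 5050 kg.
Lower bound: ⌈5050/800⌉ = 7 containers.
A packing using 7 containers:
  container 1: 750 = 750
  container 2: 750 = 750
  container 3: 700 + 100 = 800
  container 4: 650 = 650
  container 5: 600 + 200 = 800
  container 6: 450 + 350 = 800
  container 7: 300 + 200 = 500
This matches the lower bound, so 7 is optimal.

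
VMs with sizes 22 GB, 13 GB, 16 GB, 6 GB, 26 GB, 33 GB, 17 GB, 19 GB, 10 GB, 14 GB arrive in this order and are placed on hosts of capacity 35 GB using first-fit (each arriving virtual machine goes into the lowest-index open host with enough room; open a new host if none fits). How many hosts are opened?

6

  22 → host 1 (new)  [load 22/35]
  13 → host 1  [load 35/35]
  16 → host 2 (new)  [load 16/35]
  6 → host 2  [load 22/35]
  26 → host 3 (new)  [load 26/35]
  33 → host 4 (new)  [load 33/35]
  17 → host 5 (new)  [load 17/35]
  19 → host 6 (new)  [load 19/35]
  10 → host 2  [load 32/35]
  14 → host 5  [load 31/35]
6 hosts opened.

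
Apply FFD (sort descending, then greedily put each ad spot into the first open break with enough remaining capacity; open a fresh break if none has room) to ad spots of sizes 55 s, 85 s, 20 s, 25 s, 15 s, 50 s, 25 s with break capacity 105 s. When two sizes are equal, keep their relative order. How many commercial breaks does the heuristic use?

Sorted descending: 85, 55, 50, 25, 25, 20, 15.
  85 → break 1 (new)  [load 85/105]
  55 → break 2 (new)  [load 55/105]
  50 → break 2  [load 105/105]
  25 → break 3 (new)  [load 25/105]
  25 → break 3  [load 50/105]
  20 → break 1  [load 105/105]
  15 → break 3  [load 65/105]
3 commercial breaks opened.

3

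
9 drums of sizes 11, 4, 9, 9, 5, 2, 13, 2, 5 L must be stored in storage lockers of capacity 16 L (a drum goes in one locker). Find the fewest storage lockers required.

4

Total = 13 + 11 + 9 + 9 + 5 + 5 + 4 + 2 + 2 = 60 L.
Lower bound: ⌈60/16⌉ = 4 storage lockers.
A packing using 4 storage lockers:
  locker 1: 13 + 2 = 15
  locker 2: 11 + 5 = 16
  locker 3: 9 + 5 + 2 = 16
  locker 4: 9 + 4 = 13
This matches the lower bound, so 4 is optimal.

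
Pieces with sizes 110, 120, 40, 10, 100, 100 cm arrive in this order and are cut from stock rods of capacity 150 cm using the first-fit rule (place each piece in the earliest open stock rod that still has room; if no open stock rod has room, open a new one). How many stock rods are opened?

4

  110 → stock rod 1 (new)  [load 110/150]
  120 → stock rod 2 (new)  [load 120/150]
  40 → stock rod 1  [load 150/150]
  10 → stock rod 2  [load 130/150]
  100 → stock rod 3 (new)  [load 100/150]
  100 → stock rod 4 (new)  [load 100/150]
4 stock rods opened.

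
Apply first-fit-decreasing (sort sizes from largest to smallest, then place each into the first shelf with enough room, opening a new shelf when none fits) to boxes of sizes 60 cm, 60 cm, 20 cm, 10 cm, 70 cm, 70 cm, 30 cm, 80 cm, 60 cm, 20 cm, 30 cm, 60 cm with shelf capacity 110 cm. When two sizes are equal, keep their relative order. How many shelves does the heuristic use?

Sorted descending: 80, 70, 70, 60, 60, 60, 60, 30, 30, 20, 20, 10.
  80 → shelf 1 (new)  [load 80/110]
  70 → shelf 2 (new)  [load 70/110]
  70 → shelf 3 (new)  [load 70/110]
  60 → shelf 4 (new)  [load 60/110]
  60 → shelf 5 (new)  [load 60/110]
  60 → shelf 6 (new)  [load 60/110]
  60 → shelf 7 (new)  [load 60/110]
  30 → shelf 1  [load 110/110]
  30 → shelf 2  [load 100/110]
  20 → shelf 3  [load 90/110]
  20 → shelf 3  [load 110/110]
  10 → shelf 2  [load 110/110]
7 shelves opened.

7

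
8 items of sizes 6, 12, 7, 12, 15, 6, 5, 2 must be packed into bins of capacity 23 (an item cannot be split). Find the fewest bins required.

3

Total = 15 + 12 + 12 + 7 + 6 + 6 + 5 + 2 = 65.
Lower bound: ⌈65/23⌉ = 3 bins.
A packing using 3 bins:
  bin 1: 15 + 7 = 22
  bin 2: 12 + 6 + 5 = 23
  bin 3: 12 + 6 + 2 = 20
This matches the lower bound, so 3 is optimal.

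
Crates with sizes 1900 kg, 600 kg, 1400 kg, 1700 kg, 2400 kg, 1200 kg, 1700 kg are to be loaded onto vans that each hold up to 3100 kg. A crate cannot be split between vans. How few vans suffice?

4

Total = 2400 + 1900 + 1700 + 1700 + 1400 + 1200 + 600 = 10900 kg.
Lower bound: ⌈10900/3100⌉ = 4 vans.
A packing using 4 vans:
  van 1: 2400 + 600 = 3000
  van 2: 1900 + 1200 = 3100
  van 3: 1700 + 1400 = 3100
  van 4: 1700 = 1700
This matches the lower bound, so 4 is optimal.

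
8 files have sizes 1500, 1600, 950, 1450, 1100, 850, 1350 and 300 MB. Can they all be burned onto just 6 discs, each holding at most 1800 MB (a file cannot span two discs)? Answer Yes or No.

A valid assignment using 6 discs:
  disc 1: 1600 = 1600
  disc 2: 1500 + 300 = 1800
  disc 3: 1450 = 1450
  disc 4: 1350 = 1350
  disc 5: 1100 = 1100
  disc 6: 950 + 850 = 1800
Every load is within 1800 MB, so 6 discs suffice.

Yes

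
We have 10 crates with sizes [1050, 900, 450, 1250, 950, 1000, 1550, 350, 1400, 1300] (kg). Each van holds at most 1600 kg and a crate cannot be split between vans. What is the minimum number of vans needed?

Total = 1550 + 1400 + 1300 + 1250 + 1050 + 1000 + 950 + 900 + 450 + 350 = 10200 kg.
Lower bound: ⌈10200/1600⌉ = 7 vans.
Also, 8 crates each exceed 800 kg, and no two of those can share a van, so at least 8 vans are needed.
A packing using 8 vans:
  van 1: 1550 = 1550
  van 2: 1400 = 1400
  van 3: 1300 = 1300
  van 4: 1250 + 350 = 1600
  van 5: 1050 + 450 = 1500
  van 6: 1000 = 1000
  van 7: 950 = 950
  van 8: 900 = 900
This matches the lower bound, so 8 is optimal.

8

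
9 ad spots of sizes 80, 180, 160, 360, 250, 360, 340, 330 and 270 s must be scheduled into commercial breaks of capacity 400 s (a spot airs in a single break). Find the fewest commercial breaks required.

7

Total = 360 + 360 + 340 + 330 + 270 + 250 + 180 + 160 + 80 = 2330 s.
Lower bound: ⌈2330/400⌉ = 6 commercial breaks.
A packing using 7 commercial breaks:
  break 1: 360 = 360
  break 2: 360 = 360
  break 3: 340 = 340
  break 4: 330 = 330
  break 5: 270 + 80 = 350
  break 6: 250 = 250
  break 7: 180 + 160 = 340
No arrangement into 6 commercial breaks stays within capacity, so 7 is optimal.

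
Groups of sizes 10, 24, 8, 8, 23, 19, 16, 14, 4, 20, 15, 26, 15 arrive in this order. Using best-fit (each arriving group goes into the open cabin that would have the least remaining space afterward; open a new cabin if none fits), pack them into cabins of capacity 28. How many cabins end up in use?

  10 → cabin 1 (new)  [load 10/28]
  24 → cabin 2 (new)  [load 24/28]
  8 → cabin 1  [load 18/28]
  8 → cabin 1  [load 26/28]
  23 → cabin 3 (new)  [load 23/28]
  19 → cabin 4 (new)  [load 19/28]
  16 → cabin 5 (new)  [load 16/28]
  14 → cabin 6 (new)  [load 14/28]
  4 → cabin 2  [load 28/28]
  20 → cabin 7 (new)  [load 20/28]
  15 → cabin 8 (new)  [load 15/28]
  26 → cabin 9 (new)  [load 26/28]
  15 → cabin 10 (new)  [load 15/28]
10 cabins opened.

10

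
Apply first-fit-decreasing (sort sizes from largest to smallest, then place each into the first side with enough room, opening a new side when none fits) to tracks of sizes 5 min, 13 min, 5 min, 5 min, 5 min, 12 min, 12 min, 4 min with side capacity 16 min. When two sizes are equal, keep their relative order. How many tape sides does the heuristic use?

5

Sorted descending: 13, 12, 12, 5, 5, 5, 5, 4.
  13 → side 1 (new)  [load 13/16]
  12 → side 2 (new)  [load 12/16]
  12 → side 3 (new)  [load 12/16]
  5 → side 4 (new)  [load 5/16]
  5 → side 4  [load 10/16]
  5 → side 4  [load 15/16]
  5 → side 5 (new)  [load 5/16]
  4 → side 2  [load 16/16]
5 tape sides opened.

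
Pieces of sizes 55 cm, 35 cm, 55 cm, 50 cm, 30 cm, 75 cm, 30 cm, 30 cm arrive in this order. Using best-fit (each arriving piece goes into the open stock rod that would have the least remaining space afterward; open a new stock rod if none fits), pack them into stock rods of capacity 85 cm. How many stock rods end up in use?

5

  55 → stock rod 1 (new)  [load 55/85]
  35 → stock rod 2 (new)  [load 35/85]
  55 → stock rod 3 (new)  [load 55/85]
  50 → stock rod 2  [load 85/85]
  30 → stock rod 1  [load 85/85]
  75 → stock rod 4 (new)  [load 75/85]
  30 → stock rod 3  [load 85/85]
  30 → stock rod 5 (new)  [load 30/85]
5 stock rods opened.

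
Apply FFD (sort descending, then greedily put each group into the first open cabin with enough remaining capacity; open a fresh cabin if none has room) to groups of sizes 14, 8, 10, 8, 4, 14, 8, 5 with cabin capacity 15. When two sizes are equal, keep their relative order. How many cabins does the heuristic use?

6

Sorted descending: 14, 14, 10, 8, 8, 8, 5, 4.
  14 → cabin 1 (new)  [load 14/15]
  14 → cabin 2 (new)  [load 14/15]
  10 → cabin 3 (new)  [load 10/15]
  8 → cabin 4 (new)  [load 8/15]
  8 → cabin 5 (new)  [load 8/15]
  8 → cabin 6 (new)  [load 8/15]
  5 → cabin 3  [load 15/15]
  4 → cabin 4  [load 12/15]
6 cabins opened.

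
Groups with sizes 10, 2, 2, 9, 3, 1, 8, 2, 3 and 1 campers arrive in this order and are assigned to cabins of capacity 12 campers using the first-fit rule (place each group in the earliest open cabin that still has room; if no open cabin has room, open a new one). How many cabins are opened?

4

  10 → cabin 1 (new)  [load 10/12]
  2 → cabin 1  [load 12/12]
  2 → cabin 2 (new)  [load 2/12]
  9 → cabin 2  [load 11/12]
  3 → cabin 3 (new)  [load 3/12]
  1 → cabin 2  [load 12/12]
  8 → cabin 3  [load 11/12]
  2 → cabin 4 (new)  [load 2/12]
  3 → cabin 4  [load 5/12]
  1 → cabin 3  [load 12/12]
4 cabins opened.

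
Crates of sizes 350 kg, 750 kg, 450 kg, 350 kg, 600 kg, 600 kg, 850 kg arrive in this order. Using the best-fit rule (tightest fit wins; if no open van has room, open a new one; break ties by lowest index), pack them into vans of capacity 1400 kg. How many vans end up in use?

4

  350 → van 1 (new)  [load 350/1400]
  750 → van 1  [load 1100/1400]
  450 → van 2 (new)  [load 450/1400]
  350 → van 2  [load 800/1400]
  600 → van 2  [load 1400/1400]
  600 → van 3 (new)  [load 600/1400]
  850 → van 4 (new)  [load 850/1400]
4 vans opened.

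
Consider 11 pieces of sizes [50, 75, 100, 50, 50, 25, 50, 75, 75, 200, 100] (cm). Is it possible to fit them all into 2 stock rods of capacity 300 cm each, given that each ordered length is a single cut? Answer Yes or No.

Total = 850 cm; ⌈850/300⌉ = 3.
At least 3 stock rods are required, but only 2 are allowed.

No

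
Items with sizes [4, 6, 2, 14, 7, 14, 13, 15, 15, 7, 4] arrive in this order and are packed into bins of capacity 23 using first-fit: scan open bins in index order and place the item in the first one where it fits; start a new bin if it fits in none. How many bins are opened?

  4 → bin 1 (new)  [load 4/23]
  6 → bin 1  [load 10/23]
  2 → bin 1  [load 12/23]
  14 → bin 2 (new)  [load 14/23]
  7 → bin 1  [load 19/23]
  14 → bin 3 (new)  [load 14/23]
  13 → bin 4 (new)  [load 13/23]
  15 → bin 5 (new)  [load 15/23]
  15 → bin 6 (new)  [load 15/23]
  7 → bin 2  [load 21/23]
  4 → bin 1  [load 23/23]
6 bins opened.

6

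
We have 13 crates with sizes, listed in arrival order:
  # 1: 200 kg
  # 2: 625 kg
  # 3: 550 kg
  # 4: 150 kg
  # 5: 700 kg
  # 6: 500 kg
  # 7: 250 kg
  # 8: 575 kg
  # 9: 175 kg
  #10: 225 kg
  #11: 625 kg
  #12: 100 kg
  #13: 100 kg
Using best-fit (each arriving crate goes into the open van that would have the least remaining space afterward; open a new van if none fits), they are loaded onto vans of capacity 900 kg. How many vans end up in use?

  200 → van 1 (new)  [load 200/900]
  625 → van 1  [load 825/900]
  550 → van 2 (new)  [load 550/900]
  150 → van 2  [load 700/900]
  700 → van 3 (new)  [load 700/900]
  500 → van 4 (new)  [load 500/900]
  250 → van 4  [load 750/900]
  575 → van 5 (new)  [load 575/900]
  175 → van 2  [load 875/900]
  225 → van 5  [load 800/900]
  625 → van 6 (new)  [load 625/900]
  100 → van 5  [load 900/900]
  100 → van 4  [load 850/900]
6 vans opened.

6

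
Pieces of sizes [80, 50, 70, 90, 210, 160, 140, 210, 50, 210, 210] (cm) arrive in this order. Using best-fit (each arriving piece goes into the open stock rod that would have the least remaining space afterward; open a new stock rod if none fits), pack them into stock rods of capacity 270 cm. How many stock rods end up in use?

7

  80 → stock rod 1 (new)  [load 80/270]
  50 → stock rod 1  [load 130/270]
  70 → stock rod 1  [load 200/270]
  90 → stock rod 2 (new)  [load 90/270]
  210 → stock rod 3 (new)  [load 210/270]
  160 → stock rod 2  [load 250/270]
  140 → stock rod 4 (new)  [load 140/270]
  210 → stock rod 5 (new)  [load 210/270]
  50 → stock rod 3  [load 260/270]
  210 → stock rod 6 (new)  [load 210/270]
  210 → stock rod 7 (new)  [load 210/270]
7 stock rods opened.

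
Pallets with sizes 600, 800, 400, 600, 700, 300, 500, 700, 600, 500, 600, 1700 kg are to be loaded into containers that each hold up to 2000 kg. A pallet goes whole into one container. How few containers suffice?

4

Total = 1700 + 800 + 700 + 700 + 600 + 600 + 600 + 600 + 500 + 500 + 400 + 300 = 8000 kg.
Lower bound: ⌈8000/2000⌉ = 4 containers.
A packing using 4 containers:
  container 1: 1700 + 300 = 2000
  container 2: 800 + 600 + 600 = 2000
  container 3: 700 + 700 + 600 = 2000
  container 4: 600 + 500 + 500 + 400 = 2000
This matches the lower bound, so 4 is optimal.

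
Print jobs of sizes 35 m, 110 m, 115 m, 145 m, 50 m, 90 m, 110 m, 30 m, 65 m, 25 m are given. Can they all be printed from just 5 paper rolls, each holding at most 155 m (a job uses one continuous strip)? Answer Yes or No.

Total = 775 m; ⌈775/155⌉ = 5.
The bound of 5 does not rule out 5, but exhaustive search shows no assignment into 5 paper rolls of capacity 155 m exists — the minimum is 6.

No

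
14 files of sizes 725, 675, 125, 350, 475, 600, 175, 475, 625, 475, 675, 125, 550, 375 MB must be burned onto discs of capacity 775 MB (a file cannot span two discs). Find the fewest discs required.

Total = 725 + 675 + 675 + 625 + 600 + 550 + 475 + 475 + 475 + 375 + 350 + 175 + 125 + 125 = 6425 MB.
Lower bound: ⌈6425/775⌉ = 9 discs.
A packing using 10 discs:
  disc 1: 725 = 725
  disc 2: 675 = 675
  disc 3: 675 = 675
  disc 4: 625 + 125 = 750
  disc 5: 600 + 175 = 775
  disc 6: 550 + 125 = 675
  disc 7: 475 = 475
  disc 8: 475 = 475
  disc 9: 475 = 475
  disc 10: 375 + 350 = 725
No arrangement into 9 discs stays within capacity, so 10 is optimal.

10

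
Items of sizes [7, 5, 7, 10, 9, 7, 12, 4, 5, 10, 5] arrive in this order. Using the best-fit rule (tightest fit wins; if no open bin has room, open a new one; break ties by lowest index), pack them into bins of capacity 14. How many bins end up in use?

  7 → bin 1 (new)  [load 7/14]
  5 → bin 1  [load 12/14]
  7 → bin 2 (new)  [load 7/14]
  10 → bin 3 (new)  [load 10/14]
  9 → bin 4 (new)  [load 9/14]
  7 → bin 2  [load 14/14]
  12 → bin 5 (new)  [load 12/14]
  4 → bin 3  [load 14/14]
  5 → bin 4  [load 14/14]
  10 → bin 6 (new)  [load 10/14]
  5 → bin 7 (new)  [load 5/14]
7 bins opened.

7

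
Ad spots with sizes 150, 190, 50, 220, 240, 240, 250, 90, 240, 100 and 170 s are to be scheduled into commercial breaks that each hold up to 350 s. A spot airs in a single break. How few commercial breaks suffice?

Total = 250 + 240 + 240 + 240 + 220 + 190 + 170 + 150 + 100 + 90 + 50 = 1940 s.
Lower bound: ⌈1940/350⌉ = 6 commercial breaks.
A packing using 7 commercial breaks:
  break 1: 250 + 100 = 350
  break 2: 240 + 90 = 330
  break 3: 240 + 50 = 290
  break 4: 240 = 240
  break 5: 220 = 220
  break 6: 190 + 150 = 340
  break 7: 170 = 170
No arrangement into 6 commercial breaks stays within capacity, so 7 is optimal.

7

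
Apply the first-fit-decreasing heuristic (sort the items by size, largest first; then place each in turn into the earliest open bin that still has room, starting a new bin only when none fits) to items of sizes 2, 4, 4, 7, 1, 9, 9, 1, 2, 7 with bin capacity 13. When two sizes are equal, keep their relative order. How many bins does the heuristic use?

Sorted descending: 9, 9, 7, 7, 4, 4, 2, 2, 1, 1.
  9 → bin 1 (new)  [load 9/13]
  9 → bin 2 (new)  [load 9/13]
  7 → bin 3 (new)  [load 7/13]
  7 → bin 4 (new)  [load 7/13]
  4 → bin 1  [load 13/13]
  4 → bin 2  [load 13/13]
  2 → bin 3  [load 9/13]
  2 → bin 3  [load 11/13]
  1 → bin 3  [load 12/13]
  1 → bin 3  [load 13/13]
4 bins opened.

4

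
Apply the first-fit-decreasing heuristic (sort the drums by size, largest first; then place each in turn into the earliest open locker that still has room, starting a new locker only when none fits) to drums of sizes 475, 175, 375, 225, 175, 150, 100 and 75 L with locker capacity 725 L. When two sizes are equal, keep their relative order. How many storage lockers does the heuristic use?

3

Sorted descending: 475, 375, 225, 175, 175, 150, 100, 75.
  475 → locker 1 (new)  [load 475/725]
  375 → locker 2 (new)  [load 375/725]
  225 → locker 1  [load 700/725]
  175 → locker 2  [load 550/725]
  175 → locker 2  [load 725/725]
  150 → locker 3 (new)  [load 150/725]
  100 → locker 3  [load 250/725]
  75 → locker 3  [load 325/725]
3 storage lockers opened.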